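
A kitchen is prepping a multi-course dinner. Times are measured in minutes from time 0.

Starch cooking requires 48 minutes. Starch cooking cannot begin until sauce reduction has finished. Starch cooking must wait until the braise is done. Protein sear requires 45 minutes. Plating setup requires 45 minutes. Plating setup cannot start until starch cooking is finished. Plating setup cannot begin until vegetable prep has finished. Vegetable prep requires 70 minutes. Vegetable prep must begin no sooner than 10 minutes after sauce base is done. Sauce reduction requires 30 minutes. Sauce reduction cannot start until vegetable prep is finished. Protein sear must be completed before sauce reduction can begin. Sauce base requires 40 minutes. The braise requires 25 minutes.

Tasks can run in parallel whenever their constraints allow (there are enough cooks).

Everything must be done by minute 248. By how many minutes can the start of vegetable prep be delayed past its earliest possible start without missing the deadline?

5

Nothing blocks sauce base, so it runs from minute 0 to minute 40.
Vegetable prep waits on sauce base (finishes minute 40, plus 10-minute gap → minute 50), so it starts at minute 50 and finishes at 50 + 70 = minute 120.

Working backward from the deadline:
Nothing follows plating setup; the deadline of minute 248 is its only limit. It must start by 248 − 45 = minute 203.
Starch cooking feeds into plating setup (must start by minute 203); so starch cooking must finish by minute 203 and therefore start by minute 155.
Sauce reduction has to be done before starch cooking (must start by minute 155). That means finishing by minute 155, i.e. starting by 155 − 30 = minute 125.
Vegetable prep must finish in time for sauce reduction (must start by minute 125); plating setup (must start by minute 203). The tightest is minute 125, so vegetable prep must start by 125 − 70 = minute 55.
So vegetable prep can start as early as minute 50 and as late as minute 55, giving 55 − 50 = 5 minutes of slack.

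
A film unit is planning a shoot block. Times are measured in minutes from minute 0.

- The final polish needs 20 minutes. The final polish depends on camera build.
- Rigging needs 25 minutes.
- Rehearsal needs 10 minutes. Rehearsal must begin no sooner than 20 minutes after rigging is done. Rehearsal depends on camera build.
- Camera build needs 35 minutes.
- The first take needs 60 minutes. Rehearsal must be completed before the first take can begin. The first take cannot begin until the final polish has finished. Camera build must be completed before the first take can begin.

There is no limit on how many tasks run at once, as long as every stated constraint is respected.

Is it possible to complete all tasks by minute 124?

Yes

Camera build can start immediately at minute 0; it finishes at minute 35.
The final polish cannot begin until camera build (finishes minute 35). It runs from minute 35 to 35 + 20 = minute 55.
Rigging can start immediately at minute 0; it finishes at minute 25.
Rehearsal has to wait for rigging (finishes minute 25, plus 20-minute gap → minute 45); camera build (finishes minute 35). The latest of these is minute 45, so rehearsal runs minute 45 to 45 + 10 = minute 55.
For the first take: rehearsal (finishes minute 55); the final polish (finishes minute 55); camera build (finishes minute 35). Taking the maximum gives a start of minute 55, and it finishes at 55 + 60 = minute 115.
Every task is finished by minute 115, which is no later than the deadline of 124, so the schedule is feasible.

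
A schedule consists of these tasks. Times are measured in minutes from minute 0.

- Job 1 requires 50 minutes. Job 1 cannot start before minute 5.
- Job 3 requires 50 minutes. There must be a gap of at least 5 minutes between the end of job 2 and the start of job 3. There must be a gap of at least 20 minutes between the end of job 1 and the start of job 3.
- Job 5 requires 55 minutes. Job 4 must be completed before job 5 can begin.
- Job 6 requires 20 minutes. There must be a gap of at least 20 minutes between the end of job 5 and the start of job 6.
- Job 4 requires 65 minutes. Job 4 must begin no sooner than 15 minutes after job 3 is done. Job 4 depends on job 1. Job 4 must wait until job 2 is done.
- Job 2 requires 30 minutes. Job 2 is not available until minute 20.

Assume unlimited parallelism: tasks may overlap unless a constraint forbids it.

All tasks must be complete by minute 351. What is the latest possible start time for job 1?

To finish by minute 351, job 6 (duration 20) must start no later than minute 331.
Job 5 feeds into job 6 (must start by minute 331, minus 20-minute gap → minute 311); so job 5 must finish by minute 311 and therefore start by minute 256.
Job 4 feeds into job 5 (must start by minute 256); so job 4 must finish by minute 256 and therefore start by minute 191.
Job 3 has to be done before job 4 (must start by minute 191, minus 15-minute gap → minute 176). That means finishing by minute 176, i.e. starting by 176 − 50 = minute 126.
Job 1 feeds job 3 (must start by minute 126, minus 20-minute gap → minute 106); job 4 (must start by minute 191). Taking the minimum, job 1 must finish by minute 106 and start by 106 − 50 = minute 56.

56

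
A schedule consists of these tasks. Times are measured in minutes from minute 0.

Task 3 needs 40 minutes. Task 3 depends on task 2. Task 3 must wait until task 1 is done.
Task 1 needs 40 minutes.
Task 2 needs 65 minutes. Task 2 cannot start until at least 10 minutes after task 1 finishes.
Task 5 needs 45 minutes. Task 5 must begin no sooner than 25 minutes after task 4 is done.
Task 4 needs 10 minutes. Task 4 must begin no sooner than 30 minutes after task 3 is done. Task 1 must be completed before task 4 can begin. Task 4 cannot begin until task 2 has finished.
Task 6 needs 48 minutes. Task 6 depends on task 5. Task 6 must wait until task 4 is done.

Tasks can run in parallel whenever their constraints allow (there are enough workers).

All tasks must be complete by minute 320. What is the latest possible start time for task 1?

7

Task 6 must finish by minute 320; it takes 48 minutes, so it must start by 320 − 48 = minute 272.
Task 5 has to be done before task 6 (must start by minute 272). That means finishing by minute 272, i.e. starting by 272 − 45 = minute 227.
Task 4 feeds task 5 (must start by minute 227, minus 25-minute gap → minute 202); task 6 (must start by minute 272). Taking the minimum, task 4 must finish by minute 202 and start by 202 − 10 = minute 192.
Task 3 must finish before task 4 (must start by minute 192, minus 30-minute gap → minute 162). With a 40-minute duration, task 3 must start by 162 − 40 = minute 122.
Task 2 has several dependents: task 3 (must start by minute 122); task 4 (must start by minute 192). The earliest of those limits is minute 122, so task 2 must start by 122 − 65 = minute 57.
Task 1 must finish in time for task 2 (must start by minute 57, minus 10-minute gap → minute 47); task 3 (must start by minute 122); task 4 (must start by minute 192). The tightest is minute 47, so task 1 must start by 47 − 40 = minute 7.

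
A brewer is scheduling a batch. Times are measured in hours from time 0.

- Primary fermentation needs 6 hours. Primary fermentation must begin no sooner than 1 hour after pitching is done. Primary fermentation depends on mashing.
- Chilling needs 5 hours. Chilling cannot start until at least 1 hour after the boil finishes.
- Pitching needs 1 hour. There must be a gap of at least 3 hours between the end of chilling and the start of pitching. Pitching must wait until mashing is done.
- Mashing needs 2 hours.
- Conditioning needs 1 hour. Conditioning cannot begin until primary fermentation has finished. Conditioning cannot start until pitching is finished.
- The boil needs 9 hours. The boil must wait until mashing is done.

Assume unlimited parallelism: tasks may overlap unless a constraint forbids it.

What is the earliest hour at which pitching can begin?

20

Mashing has no prerequisites, so it starts at hour 0 and finishes at hour 2.
After mashing (finishes hour 2), the boil can start at hour 2 and finishes at hour 11.
Chilling cannot begin until the boil (finishes hour 11, plus 1-hour gap → hour 12). It runs from hour 12 to 12 + 5 = hour 17.
Pitching waits on chilling (finishes hour 17, plus 3-hour gap → hour 20); mashing (finishes hour 2). The latest of these is hour 20, which is the earliest pitching can start.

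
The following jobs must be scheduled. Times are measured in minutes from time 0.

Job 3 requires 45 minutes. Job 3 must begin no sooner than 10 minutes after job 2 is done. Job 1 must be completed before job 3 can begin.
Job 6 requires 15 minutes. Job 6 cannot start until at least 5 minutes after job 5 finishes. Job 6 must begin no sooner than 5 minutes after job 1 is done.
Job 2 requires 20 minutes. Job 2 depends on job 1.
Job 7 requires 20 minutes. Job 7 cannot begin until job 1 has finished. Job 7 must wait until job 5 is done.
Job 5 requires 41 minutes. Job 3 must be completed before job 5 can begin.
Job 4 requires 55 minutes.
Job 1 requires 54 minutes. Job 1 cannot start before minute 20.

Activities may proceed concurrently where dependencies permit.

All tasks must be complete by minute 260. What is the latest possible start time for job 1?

70

To finish by minute 260, job 6 (duration 15) must start no later than minute 245.
To finish by minute 260, job 7 (duration 20) must start no later than minute 240.
Job 5 feeds job 6 (must start by minute 245, minus 5-minute gap → minute 240); job 7 (must start by minute 240). Taking the minimum, job 5 must finish by minute 240 and start by 240 − 41 = minute 199.
Job 3 has to be done before job 5 (must start by minute 199). That means finishing by minute 199, i.e. starting by 199 − 45 = minute 154.
Since job 3 (must start by minute 154, minus 10-minute gap → minute 144) depends on it, job 2 must finish by minute 144. Backing off its 20-minute duration gives a latest start of minute 124.
Job 1 must finish in time for job 2 (must start by minute 124); job 3 (must start by minute 154); job 6 (must start by minute 245, minus 5-minute gap → minute 240); job 7 (must start by minute 240). The tightest is minute 124, so job 1 must start by 124 − 54 = minute 70.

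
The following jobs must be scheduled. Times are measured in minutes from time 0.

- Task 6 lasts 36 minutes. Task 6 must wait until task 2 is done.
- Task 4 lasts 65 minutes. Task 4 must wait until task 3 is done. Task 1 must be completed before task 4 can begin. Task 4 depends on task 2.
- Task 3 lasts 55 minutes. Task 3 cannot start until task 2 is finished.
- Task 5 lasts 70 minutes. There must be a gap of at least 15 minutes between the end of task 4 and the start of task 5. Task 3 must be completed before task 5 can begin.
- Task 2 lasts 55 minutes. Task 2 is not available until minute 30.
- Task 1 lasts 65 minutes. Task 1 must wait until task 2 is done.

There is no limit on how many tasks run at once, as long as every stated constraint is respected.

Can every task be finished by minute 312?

Yes

Task 2 cannot begin until its own release at minute 30. It runs from minute 30 to 30 + 55 = minute 85.
After task 2 (finishes minute 85), task 6 can start at minute 85 and finishes at minute 121.
Task 3 waits on task 2 (finishes minute 85), so it starts at minute 85 and finishes at 85 + 55 = minute 140.
Task 1 waits on task 2 (finishes minute 85), so it starts at minute 85 and finishes at 85 + 65 = minute 150.
Task 4 cannot start until task 3 (finishes minute 140); task 1 (finishes minute 150); task 2 (finishes minute 85). The controlling bound is minute 150, so task 4 finishes at 150 + 65 = minute 215.
Task 5 needs all of task 4 (finishes minute 215, plus 15-minute gap → minute 230); task 3 (finishes minute 140). That puts its earliest start at minute 230; it finishes at 230 + 70 = minute 300.
Every task is finished by minute 300, which is no later than the deadline of 312, so the schedule is feasible.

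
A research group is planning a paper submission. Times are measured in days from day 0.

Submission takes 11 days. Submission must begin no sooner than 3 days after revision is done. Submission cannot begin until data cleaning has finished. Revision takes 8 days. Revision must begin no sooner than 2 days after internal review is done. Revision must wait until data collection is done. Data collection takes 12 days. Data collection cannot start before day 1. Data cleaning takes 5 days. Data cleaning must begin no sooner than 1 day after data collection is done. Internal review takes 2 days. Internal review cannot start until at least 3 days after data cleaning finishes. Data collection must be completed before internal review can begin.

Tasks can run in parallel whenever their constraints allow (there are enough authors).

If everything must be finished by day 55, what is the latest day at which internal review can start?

29

To finish by day 55, submission (duration 11) must start no later than day 44.
Revision must finish before submission (must start by day 44, minus 3-day gap → day 41). With an 8-day duration, revision must start by 41 − 8 = day 33.
Internal review must finish before revision (must start by day 33, minus 2-day gap → day 31). With a 2-day duration, internal review must start by 31 − 2 = day 29.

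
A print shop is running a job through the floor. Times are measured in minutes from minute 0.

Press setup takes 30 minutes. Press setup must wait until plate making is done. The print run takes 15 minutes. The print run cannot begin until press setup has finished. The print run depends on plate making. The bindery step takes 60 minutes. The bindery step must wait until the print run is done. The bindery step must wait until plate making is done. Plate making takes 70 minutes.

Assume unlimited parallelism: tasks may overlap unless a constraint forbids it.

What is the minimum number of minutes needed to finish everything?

Plate making has no prerequisites, so it starts at minute 0 and finishes at minute 70.
After plate making (finishes minute 70), press setup can start at minute 70 and finishes at minute 100.
The print run has to wait for press setup (finishes minute 100); plate making (finishes minute 70). The latest of these is minute 100, so the print run runs minute 100 to 100 + 15 = minute 115.
The bindery step has to wait for the print run (finishes minute 115); plate making (finishes minute 70). The latest of these is minute 115, so the bindery step runs minute 115 to 115 + 60 = minute 175.
All tasks are finished once the last one completes. Finish times: Plate making at 70, Press setup at 100, The print run at 115, The bindery step at 175. The latest is minute 175.

175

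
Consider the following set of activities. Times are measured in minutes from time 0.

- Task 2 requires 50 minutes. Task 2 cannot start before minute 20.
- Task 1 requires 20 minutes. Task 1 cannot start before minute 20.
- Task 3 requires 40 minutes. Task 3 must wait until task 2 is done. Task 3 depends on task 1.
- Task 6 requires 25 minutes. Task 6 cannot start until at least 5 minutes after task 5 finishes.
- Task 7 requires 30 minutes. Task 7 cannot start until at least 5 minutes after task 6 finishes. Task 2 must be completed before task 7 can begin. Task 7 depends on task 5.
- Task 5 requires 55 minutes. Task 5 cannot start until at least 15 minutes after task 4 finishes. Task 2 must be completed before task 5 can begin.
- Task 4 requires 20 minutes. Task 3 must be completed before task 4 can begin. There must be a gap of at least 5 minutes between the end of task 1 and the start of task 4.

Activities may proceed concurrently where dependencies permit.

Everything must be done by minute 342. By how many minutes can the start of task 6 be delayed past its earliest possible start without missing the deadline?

77

Task 2 waits on its own release at minute 20, so it starts at minute 20 and finishes at 20 + 50 = minute 70.
After its own release at minute 20, task 1 can start at minute 20 and finishes at minute 40.
Task 3 cannot start until task 2 (finishes minute 70); task 1 (finishes minute 40). The controlling bound is minute 70, so task 3 finishes at 70 + 40 = minute 110.
Task 4 cannot start until task 3 (finishes minute 110); task 1 (finishes minute 40, plus 5-minute gap → minute 45). The controlling bound is minute 110, so task 4 finishes at 110 + 20 = minute 130.
Task 5 cannot start until task 4 (finishes minute 130, plus 15-minute gap → minute 145); task 2 (finishes minute 70). The controlling bound is minute 145, so task 5 finishes at 145 + 55 = minute 200.
After task 5 (finishes minute 200, plus 5-minute gap → minute 205), task 6 can start at minute 205 and finishes at minute 230.

Working backward from the deadline:
To finish by minute 342, task 7 (duration 30) must start no later than minute 312.
Task 6 must finish before task 7 (must start by minute 312, minus 5-minute gap → minute 307). With a 25-minute duration, task 6 must start by 307 − 25 = minute 282.
So task 6 can start as early as minute 205 and as late as minute 282, giving 282 − 205 = 77 minutes of slack.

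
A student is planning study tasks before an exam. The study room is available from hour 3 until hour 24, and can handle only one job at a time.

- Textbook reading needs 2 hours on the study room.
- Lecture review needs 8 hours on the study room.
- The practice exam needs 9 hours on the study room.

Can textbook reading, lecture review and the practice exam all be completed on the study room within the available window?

The study room window is 24 − 3 = 21 hours.
Running back to back, the jobs need 2 + 8 + 9 = 19 hours on the study room.
Since 19 ≤ 21, they fit within the window.

Yes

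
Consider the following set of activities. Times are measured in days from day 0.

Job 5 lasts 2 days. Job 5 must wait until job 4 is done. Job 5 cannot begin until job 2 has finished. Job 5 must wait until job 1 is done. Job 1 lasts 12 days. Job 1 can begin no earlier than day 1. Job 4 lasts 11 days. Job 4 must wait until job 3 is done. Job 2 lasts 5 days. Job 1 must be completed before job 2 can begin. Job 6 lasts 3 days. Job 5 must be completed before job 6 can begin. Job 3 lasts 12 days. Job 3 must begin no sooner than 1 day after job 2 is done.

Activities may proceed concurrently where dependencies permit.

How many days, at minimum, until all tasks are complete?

47

Job 1 cannot begin until its own release at day 1. It runs from day 1 to 1 + 12 = day 13.
Job 2 cannot begin until job 1 (finishes day 13). It runs from day 13 to 13 + 5 = day 18.
Job 3 cannot begin until job 2 (finishes day 18, plus 1-day gap → day 19). It runs from day 19 to 19 + 12 = day 31.
Job 4 cannot begin until job 3 (finishes day 31). It runs from day 31 to 31 + 11 = day 42.
For job 5: job 4 (finishes day 42); job 2 (finishes day 18); job 1 (finishes day 13). Taking the maximum gives a start of day 42, and it finishes at 42 + 2 = day 44.
Job 6 waits on job 5 (finishes day 44), so it starts at day 44 and finishes at 44 + 3 = day 47.
All tasks are finished once the last one completes. Finish times: Job 1 at 13, Job 2 at 18, Job 3 at 31, Job 4 at 42, Job 5 at 44, Job 6 at 47. The latest is day 47.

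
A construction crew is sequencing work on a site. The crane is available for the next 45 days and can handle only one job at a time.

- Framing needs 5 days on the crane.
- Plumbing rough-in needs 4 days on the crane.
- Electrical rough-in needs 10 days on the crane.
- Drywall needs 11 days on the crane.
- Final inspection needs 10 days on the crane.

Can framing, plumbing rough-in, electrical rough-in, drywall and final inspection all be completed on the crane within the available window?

Yes

Running back to back, the jobs need 5 + 4 + 10 + 11 + 10 = 40 days on the crane.
Since 40 ≤ 45, they fit within the window.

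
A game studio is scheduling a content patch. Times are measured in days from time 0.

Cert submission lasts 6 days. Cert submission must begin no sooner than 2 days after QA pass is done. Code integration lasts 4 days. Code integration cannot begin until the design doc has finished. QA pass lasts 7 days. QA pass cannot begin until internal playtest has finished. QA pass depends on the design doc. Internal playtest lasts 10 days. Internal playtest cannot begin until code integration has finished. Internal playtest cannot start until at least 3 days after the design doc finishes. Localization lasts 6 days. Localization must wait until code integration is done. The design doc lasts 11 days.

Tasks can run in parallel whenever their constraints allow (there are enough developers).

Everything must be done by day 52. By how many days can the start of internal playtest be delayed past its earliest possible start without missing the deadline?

12

Nothing blocks the design doc, so it runs from day 0 to day 11.
Code integration cannot begin until the design doc (finishes day 11). It runs from day 11 to 11 + 4 = day 15.
For internal playtest: code integration (finishes day 15); the design doc (finishes day 11, plus 3-day gap → day 14). Taking the maximum gives a start of day 15, and it finishes at 15 + 10 = day 25.

Working backward from the deadline:
Cert submission must finish by day 52; it takes 6 days, so it must start by 52 − 6 = day 46.
QA pass must finish before cert submission (must start by day 46, minus 2-day gap → day 44). With a 7-day duration, QA pass must start by 44 − 7 = day 37.
Since QA pass (must start by day 37) depends on it, internal playtest must finish by day 37. Backing off its 10-day duration gives a latest start of day 27.
So internal playtest can start as early as day 15 and as late as day 27, giving 27 − 15 = 12 days of slack.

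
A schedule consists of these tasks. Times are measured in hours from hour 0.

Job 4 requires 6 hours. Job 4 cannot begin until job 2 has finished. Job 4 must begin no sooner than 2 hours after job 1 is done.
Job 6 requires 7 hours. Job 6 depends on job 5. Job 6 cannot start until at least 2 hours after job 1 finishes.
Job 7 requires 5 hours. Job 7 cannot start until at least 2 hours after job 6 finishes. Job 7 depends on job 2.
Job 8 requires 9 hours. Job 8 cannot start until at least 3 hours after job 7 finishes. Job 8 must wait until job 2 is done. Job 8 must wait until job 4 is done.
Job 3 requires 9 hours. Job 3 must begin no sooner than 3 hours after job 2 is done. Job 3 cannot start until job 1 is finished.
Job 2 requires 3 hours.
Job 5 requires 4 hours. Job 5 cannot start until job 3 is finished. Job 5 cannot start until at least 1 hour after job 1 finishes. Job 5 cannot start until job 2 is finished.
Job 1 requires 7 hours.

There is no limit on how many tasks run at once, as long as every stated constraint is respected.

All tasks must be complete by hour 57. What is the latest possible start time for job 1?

To finish by hour 57, job 8 (duration 9) must start no later than hour 48.
Job 7 must finish before job 8 (must start by hour 48, minus 3-hour gap → hour 45). With a 5-hour duration, job 7 must start by 45 − 5 = hour 40.
Job 6 feeds into job 7 (must start by hour 40, minus 2-hour gap → hour 38); so job 6 must finish by hour 38 and therefore start by hour 31.
Job 5 has to be done before job 6 (must start by hour 31). That means finishing by hour 31, i.e. starting by 31 − 4 = hour 27.
Job 3 must finish before job 5 (must start by hour 27). With a 9-hour duration, job 3 must start by 27 − 9 = hour 18.
Job 4 feeds into job 8 (must start by hour 48); so job 4 must finish by hour 48 and therefore start by hour 42.
Job 1 has several dependents: job 3 (must start by hour 18); job 4 (must start by hour 42, minus 2-hour gap → hour 40); job 5 (must start by hour 27, minus 1-hour gap → hour 26); job 6 (must start by hour 31, minus 2-hour gap → hour 29). The earliest of those limits is hour 18, so job 1 must start by 18 − 7 = hour 11.

11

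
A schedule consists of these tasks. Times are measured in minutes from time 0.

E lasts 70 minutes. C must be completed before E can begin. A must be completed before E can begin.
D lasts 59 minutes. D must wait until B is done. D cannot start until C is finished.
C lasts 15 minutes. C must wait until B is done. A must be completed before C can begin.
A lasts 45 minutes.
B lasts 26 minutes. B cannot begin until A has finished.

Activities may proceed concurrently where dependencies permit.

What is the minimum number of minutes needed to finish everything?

Nothing blocks A, so it runs from minute 0 to minute 45.
B waits on A (finishes minute 45), so it starts at minute 45 and finishes at 45 + 26 = minute 71.
C has to wait for B (finishes minute 71); A (finishes minute 45). The latest of these is minute 71, so C runs minute 71 to 71 + 15 = minute 86.
For E: C (finishes minute 86); A (finishes minute 45). Taking the maximum gives a start of minute 86, and it finishes at 86 + 70 = minute 156.
D needs all of B (finishes minute 71); C (finishes minute 86). That puts its earliest start at minute 86; it finishes at 86 + 59 = minute 145.
All tasks are finished once the last one completes. Finish times: A at 45, B at 71, C at 86, D at 145, E at 156. The latest is minute 156.

156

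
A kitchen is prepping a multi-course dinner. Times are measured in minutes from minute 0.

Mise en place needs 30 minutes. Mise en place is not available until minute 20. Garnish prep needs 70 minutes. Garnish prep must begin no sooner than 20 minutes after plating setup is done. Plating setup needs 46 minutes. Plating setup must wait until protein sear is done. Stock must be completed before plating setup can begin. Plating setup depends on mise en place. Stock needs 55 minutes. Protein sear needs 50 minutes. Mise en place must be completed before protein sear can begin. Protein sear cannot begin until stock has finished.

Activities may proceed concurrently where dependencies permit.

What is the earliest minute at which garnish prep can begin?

171

Stock has no prerequisites, so it starts at minute 0 and finishes at minute 55.
Mise en place cannot begin until its own release at minute 20. It runs from minute 20 to 20 + 30 = minute 50.
Protein sear cannot start until mise en place (finishes minute 50); stock (finishes minute 55). The controlling bound is minute 55, so protein sear finishes at 55 + 50 = minute 105.
For plating setup: protein sear (finishes minute 105); stock (finishes minute 55); mise en place (finishes minute 50). Taking the maximum gives a start of minute 105, and it finishes at 105 + 46 = minute 151.
Garnish prep waits on plating setup (finishes minute 151, plus 20-minute gap → minute 171), so the earliest it can start is minute 171.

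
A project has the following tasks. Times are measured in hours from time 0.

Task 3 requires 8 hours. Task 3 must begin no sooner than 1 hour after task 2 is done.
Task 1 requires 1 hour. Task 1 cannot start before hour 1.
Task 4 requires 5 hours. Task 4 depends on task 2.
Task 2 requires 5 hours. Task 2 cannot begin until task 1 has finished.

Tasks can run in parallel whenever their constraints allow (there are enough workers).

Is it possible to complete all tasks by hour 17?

Task 1 cannot begin until its own release at hour 1. It runs from hour 1 to 1 + 1 = hour 2.
Task 2 waits on task 1 (finishes hour 2), so it starts at hour 2 and finishes at 2 + 5 = hour 7.
After task 2 (finishes hour 7), task 4 can start at hour 7 and finishes at hour 12.
Task 3 cannot begin until task 2 (finishes hour 7, plus 1-hour gap → hour 8). It runs from hour 8 to 8 + 8 = hour 16.
Every task is finished by hour 16, which is no later than the deadline of 17, so the schedule is feasible.

Yes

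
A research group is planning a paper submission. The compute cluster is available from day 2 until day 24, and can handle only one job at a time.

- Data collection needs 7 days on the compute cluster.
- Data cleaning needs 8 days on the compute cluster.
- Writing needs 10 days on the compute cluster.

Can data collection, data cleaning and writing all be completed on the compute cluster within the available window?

No

The compute cluster window is 24 − 2 = 22 days.
Running back to back, the jobs need 7 + 8 + 10 = 25 days on the compute cluster.
Since 25 > 22, they cannot all fit.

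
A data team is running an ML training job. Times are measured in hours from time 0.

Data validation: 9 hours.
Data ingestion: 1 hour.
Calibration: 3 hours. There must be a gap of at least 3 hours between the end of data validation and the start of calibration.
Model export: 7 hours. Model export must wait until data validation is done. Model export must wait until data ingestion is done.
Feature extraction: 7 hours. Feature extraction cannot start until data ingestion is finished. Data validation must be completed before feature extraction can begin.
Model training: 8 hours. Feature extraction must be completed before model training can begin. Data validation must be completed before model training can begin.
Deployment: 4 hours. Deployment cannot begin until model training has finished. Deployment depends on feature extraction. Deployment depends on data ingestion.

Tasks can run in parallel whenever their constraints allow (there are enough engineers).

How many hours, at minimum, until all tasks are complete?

Nothing blocks data validation, so it runs from hour 0 to hour 9.
After data validation (finishes hour 9, plus 3-hour gap → hour 12), calibration can start at hour 12 and finishes at hour 15.
Nothing blocks data ingestion, so it runs from hour 0 to hour 1.
Model export has to wait for data validation (finishes hour 9); data ingestion (finishes hour 1). The latest of these is hour 9, so model export runs hour 9 to 9 + 7 = hour 16.
For feature extraction: data ingestion (finishes hour 1); data validation (finishes hour 9). Taking the maximum gives a start of hour 9, and it finishes at 9 + 7 = hour 16.
Model training has to wait for feature extraction (finishes hour 16); data validation (finishes hour 9). The latest of these is hour 16, so model training runs hour 16 to 16 + 8 = hour 24.
Deployment cannot start until model training (finishes hour 24); feature extraction (finishes hour 16); data ingestion (finishes hour 1). The controlling bound is hour 24, so deployment finishes at 24 + 4 = hour 28.
All tasks are finished once the last one completes. Finish times: Data ingestion at 1, Data validation at 9, Feature extraction at 16, Model training at 24, Calibration at 15, Model export at 16, Deployment at 28. The latest is hour 28.

28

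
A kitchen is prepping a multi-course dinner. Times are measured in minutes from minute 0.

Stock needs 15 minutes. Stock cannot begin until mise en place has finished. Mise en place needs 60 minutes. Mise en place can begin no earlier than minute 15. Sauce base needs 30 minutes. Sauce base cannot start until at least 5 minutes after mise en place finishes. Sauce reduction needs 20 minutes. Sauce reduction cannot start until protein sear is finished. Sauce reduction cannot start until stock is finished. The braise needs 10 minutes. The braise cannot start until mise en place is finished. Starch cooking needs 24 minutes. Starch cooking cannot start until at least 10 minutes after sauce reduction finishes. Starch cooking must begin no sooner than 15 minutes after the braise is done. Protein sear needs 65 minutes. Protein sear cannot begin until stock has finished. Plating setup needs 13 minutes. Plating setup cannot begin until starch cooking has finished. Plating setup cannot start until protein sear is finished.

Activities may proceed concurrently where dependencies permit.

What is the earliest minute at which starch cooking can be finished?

Mise en place cannot begin until its own release at minute 15. It runs from minute 15 to 15 + 60 = minute 75.
The braise waits on mise en place (finishes minute 75), so it starts at minute 75 and finishes at 75 + 10 = minute 85.
Stock cannot begin until mise en place (finishes minute 75). It runs from minute 75 to 75 + 15 = minute 90.
After stock (finishes minute 90), protein sear can start at minute 90 and finishes at minute 155.
Sauce reduction needs all of protein sear (finishes minute 155); stock (finishes minute 90). That puts its earliest start at minute 155; it finishes at 155 + 20 = minute 175.
Starch cooking cannot start until sauce reduction (finishes minute 175, plus 10-minute gap → minute 185); the braise (finishes minute 85, plus 15-minute gap → minute 100). The controlling bound is minute 185, so starch cooking finishes at 185 + 24 = minute 209.

209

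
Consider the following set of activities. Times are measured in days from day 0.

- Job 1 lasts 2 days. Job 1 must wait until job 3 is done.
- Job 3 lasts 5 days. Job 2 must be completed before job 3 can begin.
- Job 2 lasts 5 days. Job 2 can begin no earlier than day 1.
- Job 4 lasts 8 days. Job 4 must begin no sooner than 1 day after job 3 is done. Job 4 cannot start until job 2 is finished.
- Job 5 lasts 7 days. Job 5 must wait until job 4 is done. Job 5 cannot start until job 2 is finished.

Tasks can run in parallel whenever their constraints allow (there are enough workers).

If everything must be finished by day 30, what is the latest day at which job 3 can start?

9

Job 1 must finish by day 30; it takes 2 days, so it must start by 30 − 2 = day 28.
To finish by day 30, job 5 (duration 7) must start no later than day 23.
Job 4 feeds into job 5 (must start by day 23); so job 4 must finish by day 23 and therefore start by day 15.
Job 3 feeds job 1 (must start by day 28); job 4 (must start by day 15, minus 1-day gap → day 14). Taking the minimum, job 3 must finish by day 14 and start by 14 − 5 = day 9.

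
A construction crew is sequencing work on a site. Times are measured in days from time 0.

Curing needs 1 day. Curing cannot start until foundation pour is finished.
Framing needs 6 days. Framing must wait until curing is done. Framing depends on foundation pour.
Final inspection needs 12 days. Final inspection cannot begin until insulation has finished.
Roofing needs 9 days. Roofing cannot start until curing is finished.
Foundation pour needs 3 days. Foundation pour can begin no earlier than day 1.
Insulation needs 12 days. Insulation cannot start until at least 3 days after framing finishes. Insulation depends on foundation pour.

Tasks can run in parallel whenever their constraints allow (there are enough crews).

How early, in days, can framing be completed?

Foundation pour waits on its own release at day 1, so it starts at day 1 and finishes at 1 + 3 = day 4.
Curing cannot begin until foundation pour (finishes day 4). It runs from day 4 to 4 + 1 = day 5.
For framing: curing (finishes day 5); foundation pour (finishes day 4). Taking the maximum gives a start of day 5, and it finishes at 5 + 6 = day 11.

11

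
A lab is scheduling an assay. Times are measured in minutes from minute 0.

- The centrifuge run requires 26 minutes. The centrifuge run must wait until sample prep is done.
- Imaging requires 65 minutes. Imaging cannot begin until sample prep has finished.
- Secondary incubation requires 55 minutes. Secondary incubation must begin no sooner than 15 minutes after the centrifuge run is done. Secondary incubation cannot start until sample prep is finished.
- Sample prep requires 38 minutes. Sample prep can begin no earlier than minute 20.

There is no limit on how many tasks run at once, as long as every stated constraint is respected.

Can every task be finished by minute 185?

Yes

After its own release at minute 20, sample prep can start at minute 20 and finishes at minute 58.
Imaging cannot begin until sample prep (finishes minute 58). It runs from minute 58 to 58 + 65 = minute 123.
The centrifuge run waits on sample prep (finishes minute 58), so it starts at minute 58 and finishes at 58 + 26 = minute 84.
For secondary incubation: the centrifuge run (finishes minute 84, plus 15-minute gap → minute 99); sample prep (finishes minute 58). Taking the maximum gives a start of minute 99, and it finishes at 99 + 55 = minute 154.
Every task is finished by minute 154, which is no later than the deadline of 185, so the schedule is feasible.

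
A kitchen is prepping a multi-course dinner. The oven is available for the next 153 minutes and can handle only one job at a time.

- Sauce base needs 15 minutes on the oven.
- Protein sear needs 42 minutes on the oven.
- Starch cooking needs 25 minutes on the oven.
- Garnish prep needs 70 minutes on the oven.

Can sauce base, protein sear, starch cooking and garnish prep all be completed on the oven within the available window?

Running back to back, the jobs need 15 + 42 + 25 + 70 = 152 minutes on the oven.
Since 152 ≤ 153, they fit within the window.

Yes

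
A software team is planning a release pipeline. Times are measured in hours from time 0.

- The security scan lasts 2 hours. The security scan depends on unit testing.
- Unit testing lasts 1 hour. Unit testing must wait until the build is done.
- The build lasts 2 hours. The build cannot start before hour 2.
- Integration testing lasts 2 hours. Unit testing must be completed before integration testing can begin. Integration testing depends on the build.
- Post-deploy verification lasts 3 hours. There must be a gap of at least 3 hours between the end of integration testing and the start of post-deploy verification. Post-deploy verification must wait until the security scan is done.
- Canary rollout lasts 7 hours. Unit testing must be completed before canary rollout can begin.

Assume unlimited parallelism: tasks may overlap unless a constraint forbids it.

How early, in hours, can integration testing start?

The build cannot begin until its own release at hour 2. It runs from hour 2 to 2 + 2 = hour 4.
After the build (finishes hour 4), unit testing can start at hour 4 and finishes at hour 5.
Integration testing waits on unit testing (finishes hour 5); the build (finishes hour 4). The latest of these is hour 5, which is the earliest integration testing can start.

5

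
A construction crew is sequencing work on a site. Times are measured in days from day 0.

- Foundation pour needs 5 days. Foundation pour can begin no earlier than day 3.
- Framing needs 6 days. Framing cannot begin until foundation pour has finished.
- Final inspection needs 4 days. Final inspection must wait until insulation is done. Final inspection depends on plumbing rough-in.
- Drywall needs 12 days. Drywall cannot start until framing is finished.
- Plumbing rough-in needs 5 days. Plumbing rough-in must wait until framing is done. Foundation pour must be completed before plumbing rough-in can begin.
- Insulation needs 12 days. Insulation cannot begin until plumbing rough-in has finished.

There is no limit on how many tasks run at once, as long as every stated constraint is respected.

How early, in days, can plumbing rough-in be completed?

19

Foundation pour cannot begin until its own release at day 3. It runs from day 3 to 3 + 5 = day 8.
After foundation pour (finishes day 8), framing can start at day 8 and finishes at day 14.
For plumbing rough-in: framing (finishes day 14); foundation pour (finishes day 8). Taking the maximum gives a start of day 14, and it finishes at 14 + 5 = day 19.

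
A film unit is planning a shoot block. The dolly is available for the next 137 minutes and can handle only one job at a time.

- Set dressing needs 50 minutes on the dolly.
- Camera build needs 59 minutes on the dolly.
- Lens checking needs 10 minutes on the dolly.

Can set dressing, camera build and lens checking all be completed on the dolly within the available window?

Running back to back, the jobs need 50 + 59 + 10 = 119 minutes on the dolly.
Since 119 ≤ 137, they fit within the window.

Yes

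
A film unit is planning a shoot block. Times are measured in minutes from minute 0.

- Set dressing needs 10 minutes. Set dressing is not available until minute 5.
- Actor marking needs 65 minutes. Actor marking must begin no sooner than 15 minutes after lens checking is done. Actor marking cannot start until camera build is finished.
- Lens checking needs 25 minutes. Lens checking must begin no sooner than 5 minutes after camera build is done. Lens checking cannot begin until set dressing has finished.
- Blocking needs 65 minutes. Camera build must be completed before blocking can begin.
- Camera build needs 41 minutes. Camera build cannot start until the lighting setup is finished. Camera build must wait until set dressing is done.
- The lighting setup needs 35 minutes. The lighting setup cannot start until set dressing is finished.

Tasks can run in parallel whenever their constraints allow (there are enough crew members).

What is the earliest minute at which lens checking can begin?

96

Set dressing cannot begin until its own release at minute 5. It runs from minute 5 to 5 + 10 = minute 15.
The lighting setup cannot begin until set dressing (finishes minute 15). It runs from minute 15 to 15 + 35 = minute 50.
Camera build needs all of the lighting setup (finishes minute 50); set dressing (finishes minute 15). That puts its earliest start at minute 50; it finishes at 50 + 41 = minute 91.
Lens checking waits on camera build (finishes minute 91, plus 5-minute gap → minute 96); set dressing (finishes minute 15). The latest of these is minute 96, which is the earliest lens checking can start.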